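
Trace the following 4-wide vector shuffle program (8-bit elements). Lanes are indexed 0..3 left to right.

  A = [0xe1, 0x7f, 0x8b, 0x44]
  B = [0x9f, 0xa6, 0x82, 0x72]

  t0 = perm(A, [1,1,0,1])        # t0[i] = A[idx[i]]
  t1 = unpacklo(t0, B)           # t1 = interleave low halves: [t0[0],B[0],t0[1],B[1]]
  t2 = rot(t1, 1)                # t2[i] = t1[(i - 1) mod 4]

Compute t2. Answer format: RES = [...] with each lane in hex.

RES = [0xa6, 0x7f, 0x9f, 0x7f]

→ t0 |7f|7f|e1|7f|
→ t1 |7f|9f|7f|a6|
→ t2 |a6|7f|9f|7f|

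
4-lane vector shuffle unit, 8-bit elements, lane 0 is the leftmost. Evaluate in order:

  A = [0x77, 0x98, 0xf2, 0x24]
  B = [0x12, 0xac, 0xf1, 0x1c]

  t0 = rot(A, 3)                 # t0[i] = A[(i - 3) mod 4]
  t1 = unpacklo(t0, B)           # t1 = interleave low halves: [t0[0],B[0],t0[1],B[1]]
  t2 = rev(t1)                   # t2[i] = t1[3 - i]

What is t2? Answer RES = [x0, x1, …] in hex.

→ t0 |98|f2|24|77|
→ t1 |98|12|f2|ac|
→ t2 |ac|f2|12|98|

RES = [ 0xac  0xf2  0x12  0x98 ]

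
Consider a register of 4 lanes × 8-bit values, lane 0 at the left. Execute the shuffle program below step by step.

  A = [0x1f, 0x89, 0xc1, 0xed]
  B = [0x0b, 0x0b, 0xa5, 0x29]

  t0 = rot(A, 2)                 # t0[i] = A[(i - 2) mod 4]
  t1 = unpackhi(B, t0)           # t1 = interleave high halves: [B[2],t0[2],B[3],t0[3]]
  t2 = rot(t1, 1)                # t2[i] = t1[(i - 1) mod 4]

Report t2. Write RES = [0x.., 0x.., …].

RES = [ 0x89  0xa5  0x1f  0x29 ]

→ t0 |c1|ed|1f|89|
→ t1 |a5|1f|29|89|
→ t2 |89|a5|1f|29|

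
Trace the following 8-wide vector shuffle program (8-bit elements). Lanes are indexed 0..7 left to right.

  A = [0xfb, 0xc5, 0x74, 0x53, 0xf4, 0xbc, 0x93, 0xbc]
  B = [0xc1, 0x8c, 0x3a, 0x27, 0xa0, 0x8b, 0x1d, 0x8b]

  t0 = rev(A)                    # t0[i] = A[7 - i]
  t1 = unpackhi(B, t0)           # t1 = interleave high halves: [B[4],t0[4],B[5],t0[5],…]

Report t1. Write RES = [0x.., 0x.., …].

  t0: bc 93 bc f4 53 74 c5 fb
  t1: a0 53 8b 74 1d c5 8b fb

RES = [ 0xa0  0x53  0x8b  0x74  0x1d  0xc5  0x8b  0xfb ]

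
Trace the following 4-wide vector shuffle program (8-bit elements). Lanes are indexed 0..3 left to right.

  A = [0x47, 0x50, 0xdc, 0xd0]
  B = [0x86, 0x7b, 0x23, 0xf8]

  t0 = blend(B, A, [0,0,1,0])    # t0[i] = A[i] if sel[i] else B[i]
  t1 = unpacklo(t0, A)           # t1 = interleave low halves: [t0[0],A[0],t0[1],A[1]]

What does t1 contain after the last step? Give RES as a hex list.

RES = [ 0x86  0x47  0x7b  0x50 ]

→ t0 |86|7b|dc|f8|
→ t1 |86|47|7b|50|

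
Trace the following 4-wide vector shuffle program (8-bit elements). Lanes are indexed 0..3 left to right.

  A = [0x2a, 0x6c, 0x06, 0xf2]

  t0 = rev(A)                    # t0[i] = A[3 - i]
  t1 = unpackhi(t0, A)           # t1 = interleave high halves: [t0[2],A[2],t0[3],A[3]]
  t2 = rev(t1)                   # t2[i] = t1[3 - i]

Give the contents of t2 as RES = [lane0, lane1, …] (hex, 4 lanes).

  t0: f2 06 6c 2a
  t1: 6c 06 2a f2
  t2: f2 2a 06 6c

RES = [ 0xf2  0x2a  0x06  0x6c ]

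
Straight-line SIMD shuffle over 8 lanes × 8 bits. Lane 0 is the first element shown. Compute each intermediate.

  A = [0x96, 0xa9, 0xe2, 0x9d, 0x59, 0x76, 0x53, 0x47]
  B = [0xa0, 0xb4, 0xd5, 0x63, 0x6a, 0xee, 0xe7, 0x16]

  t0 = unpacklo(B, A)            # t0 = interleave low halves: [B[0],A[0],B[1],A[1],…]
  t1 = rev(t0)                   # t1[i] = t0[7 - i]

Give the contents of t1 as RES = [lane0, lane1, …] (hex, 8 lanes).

RES = [0x9d, 0x63, 0xe2, 0xd5, 0xa9, 0xb4, 0x96, 0xa0]

t0 = [0xa0, 0x96, 0xb4, 0xa9, 0xd5, 0xe2, 0x63, 0x9d]
t1 = [0x9d, 0x63, 0xe2, 0xd5, 0xa9, 0xb4, 0x96, 0xa0]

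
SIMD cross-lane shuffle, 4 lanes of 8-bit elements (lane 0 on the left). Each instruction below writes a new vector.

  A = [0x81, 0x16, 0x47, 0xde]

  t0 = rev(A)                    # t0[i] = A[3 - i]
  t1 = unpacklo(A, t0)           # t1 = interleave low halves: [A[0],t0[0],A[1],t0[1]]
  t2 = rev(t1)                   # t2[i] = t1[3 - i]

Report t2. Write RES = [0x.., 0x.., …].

RES = [0x47, 0x16, 0xde, 0x81]

t0 = [0xde, 0x47, 0x16, 0x81]
t1 = [0x81, 0xde, 0x16, 0x47]
t2 = [0x47, 0x16, 0xde, 0x81]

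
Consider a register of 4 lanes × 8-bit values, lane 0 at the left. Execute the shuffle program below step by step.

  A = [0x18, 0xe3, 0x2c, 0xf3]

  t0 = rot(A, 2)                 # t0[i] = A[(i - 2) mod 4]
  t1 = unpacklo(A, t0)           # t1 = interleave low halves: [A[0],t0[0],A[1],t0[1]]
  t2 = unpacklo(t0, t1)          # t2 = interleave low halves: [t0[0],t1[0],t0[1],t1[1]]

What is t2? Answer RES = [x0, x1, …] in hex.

RES = [0x2c, 0x18, 0xf3, 0x2c]

  t0: 2c f3 18 e3
  t1: 18 2c e3 f3
  t2: 2c 18 f3 2c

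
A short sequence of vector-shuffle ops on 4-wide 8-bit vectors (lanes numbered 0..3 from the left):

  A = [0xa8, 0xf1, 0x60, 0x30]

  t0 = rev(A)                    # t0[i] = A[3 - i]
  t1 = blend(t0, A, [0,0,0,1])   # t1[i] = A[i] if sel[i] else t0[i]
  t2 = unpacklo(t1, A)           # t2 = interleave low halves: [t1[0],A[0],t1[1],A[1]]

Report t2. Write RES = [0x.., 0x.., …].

RES = [ 0x30  0xa8  0x60  0xf1 ]

→ t0 |30|60|f1|a8|
→ t1 |30|60|f1|30|
→ t2 |30|a8|60|f1|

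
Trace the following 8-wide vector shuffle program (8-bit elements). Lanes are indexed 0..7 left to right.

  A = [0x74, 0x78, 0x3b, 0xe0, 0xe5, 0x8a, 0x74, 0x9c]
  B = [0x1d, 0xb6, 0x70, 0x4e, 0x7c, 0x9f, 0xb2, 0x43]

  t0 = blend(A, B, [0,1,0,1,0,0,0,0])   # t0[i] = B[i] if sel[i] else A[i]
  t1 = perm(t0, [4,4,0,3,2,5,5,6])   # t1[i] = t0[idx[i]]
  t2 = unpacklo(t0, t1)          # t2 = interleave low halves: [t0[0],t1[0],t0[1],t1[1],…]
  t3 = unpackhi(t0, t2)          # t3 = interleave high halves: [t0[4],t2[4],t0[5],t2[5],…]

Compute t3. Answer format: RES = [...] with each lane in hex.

→ t0 |74|b6|3b|4e|e5|8a|74|9c|
→ t1 |e5|e5|74|4e|3b|8a|8a|74|
→ t2 |74|e5|b6|e5|3b|74|4e|4e|
→ t3 |e5|3b|8a|74|74|4e|9c|4e|

RES = [ 0xe5  0x3b  0x8a  0x74  0x74  0x4e  0x9c  0x4e ]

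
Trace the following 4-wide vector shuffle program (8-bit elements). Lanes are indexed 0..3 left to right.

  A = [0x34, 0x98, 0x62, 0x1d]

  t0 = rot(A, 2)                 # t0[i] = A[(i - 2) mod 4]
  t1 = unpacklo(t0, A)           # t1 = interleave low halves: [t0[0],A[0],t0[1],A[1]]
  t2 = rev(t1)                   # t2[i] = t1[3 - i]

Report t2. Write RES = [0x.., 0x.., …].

RES = [0x98, 0x1d, 0x34, 0x62]

→ t0 |62|1d|34|98|
→ t1 |62|34|1d|98|
→ t2 |98|1d|34|62|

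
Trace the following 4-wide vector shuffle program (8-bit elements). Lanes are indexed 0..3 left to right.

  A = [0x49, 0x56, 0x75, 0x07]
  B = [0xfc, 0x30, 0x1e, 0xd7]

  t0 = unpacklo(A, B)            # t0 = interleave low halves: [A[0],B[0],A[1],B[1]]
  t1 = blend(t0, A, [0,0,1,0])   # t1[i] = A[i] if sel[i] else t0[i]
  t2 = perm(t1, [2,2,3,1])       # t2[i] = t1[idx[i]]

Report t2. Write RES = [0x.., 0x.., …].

t0 = [0x49, 0xfc, 0x56, 0x30]
t1 = [0x49, 0xfc, 0x75, 0x30]
t2 = [0x75, 0x75, 0x30, 0xfc]

RES = [ 0x75  0x75  0x30  0xfc ]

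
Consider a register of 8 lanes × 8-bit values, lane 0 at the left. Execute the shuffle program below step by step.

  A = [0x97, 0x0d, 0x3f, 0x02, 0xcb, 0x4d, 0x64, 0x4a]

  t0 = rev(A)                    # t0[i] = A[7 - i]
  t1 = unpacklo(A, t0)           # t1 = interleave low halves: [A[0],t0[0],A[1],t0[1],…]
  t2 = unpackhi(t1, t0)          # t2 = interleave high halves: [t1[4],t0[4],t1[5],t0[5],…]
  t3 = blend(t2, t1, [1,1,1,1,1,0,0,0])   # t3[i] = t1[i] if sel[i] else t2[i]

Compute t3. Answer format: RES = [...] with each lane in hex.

RES = [ 0x97  0x4a  0x0d  0x64  0x3f  0x0d  0xcb  0x97 ]

  t0: 4a 64 4d cb 02 3f 0d 97
  t1: 97 4a 0d 64 3f 4d 02 cb
  t2: 3f 02 4d 3f 02 0d cb 97
  t3: 97 4a 0d 64 3f 0d cb 97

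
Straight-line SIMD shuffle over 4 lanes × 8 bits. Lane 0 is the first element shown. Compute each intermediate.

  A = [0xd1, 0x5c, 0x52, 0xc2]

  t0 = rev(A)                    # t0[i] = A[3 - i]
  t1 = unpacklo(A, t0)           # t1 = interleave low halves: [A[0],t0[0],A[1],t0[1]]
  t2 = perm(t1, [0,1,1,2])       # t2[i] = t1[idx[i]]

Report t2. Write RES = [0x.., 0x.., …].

t0 = [0xc2, 0x52, 0x5c, 0xd1]
t1 = [0xd1, 0xc2, 0x5c, 0x52]
t2 = [0xd1, 0xc2, 0xc2, 0x5c]

RES = [0xd1, 0xc2, 0xc2, 0x5c]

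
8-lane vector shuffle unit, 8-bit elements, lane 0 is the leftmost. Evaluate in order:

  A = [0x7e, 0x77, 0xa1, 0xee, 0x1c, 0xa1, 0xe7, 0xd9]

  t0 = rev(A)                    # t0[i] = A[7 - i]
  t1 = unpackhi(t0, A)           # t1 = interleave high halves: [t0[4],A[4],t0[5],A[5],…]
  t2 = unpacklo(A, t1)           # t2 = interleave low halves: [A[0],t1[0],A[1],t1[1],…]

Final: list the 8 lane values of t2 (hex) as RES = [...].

  t0: d9 e7 a1 1c ee a1 77 7e
  t1: ee 1c a1 a1 77 e7 7e d9
  t2: 7e ee 77 1c a1 a1 ee a1

RES = [0x7e, 0xee, 0x77, 0x1c, 0xa1, 0xa1, 0xee, 0xa1]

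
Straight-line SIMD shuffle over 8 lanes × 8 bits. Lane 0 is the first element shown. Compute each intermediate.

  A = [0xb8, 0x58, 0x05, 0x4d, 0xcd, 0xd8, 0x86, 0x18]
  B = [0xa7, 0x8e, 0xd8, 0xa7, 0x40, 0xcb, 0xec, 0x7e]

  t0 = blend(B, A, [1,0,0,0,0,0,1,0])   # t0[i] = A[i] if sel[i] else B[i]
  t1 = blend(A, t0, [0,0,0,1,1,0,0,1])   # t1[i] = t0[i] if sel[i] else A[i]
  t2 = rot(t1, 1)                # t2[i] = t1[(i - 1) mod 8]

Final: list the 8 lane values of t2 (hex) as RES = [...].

RES = [0x7e, 0xb8, 0x58, 0x05, 0xa7, 0x40, 0xd8, 0x86]

t0 = [0xb8, 0x8e, 0xd8, 0xa7, 0x40, 0xcb, 0x86, 0x7e]
t1 = [0xb8, 0x58, 0x05, 0xa7, 0x40, 0xd8, 0x86, 0x7e]
t2 = [0x7e, 0xb8, 0x58, 0x05, 0xa7, 0x40, 0xd8, 0x86]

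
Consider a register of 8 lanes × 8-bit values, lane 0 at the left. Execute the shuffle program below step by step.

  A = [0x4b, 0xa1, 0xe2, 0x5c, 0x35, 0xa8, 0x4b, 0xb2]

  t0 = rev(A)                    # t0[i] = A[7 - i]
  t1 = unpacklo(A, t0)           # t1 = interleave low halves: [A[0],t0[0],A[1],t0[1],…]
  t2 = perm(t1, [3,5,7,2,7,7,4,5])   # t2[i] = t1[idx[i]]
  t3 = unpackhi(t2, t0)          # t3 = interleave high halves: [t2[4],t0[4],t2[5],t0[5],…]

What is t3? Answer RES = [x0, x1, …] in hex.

  t0: b2 4b a8 35 5c e2 a1 4b
  t1: 4b b2 a1 4b e2 a8 5c 35
  t2: 4b a8 35 a1 35 35 e2 a8
  t3: 35 5c 35 e2 e2 a1 a8 4b

RES = [ 0x35  0x5c  0x35  0xe2  0xe2  0xa1  0xa8  0x4b ]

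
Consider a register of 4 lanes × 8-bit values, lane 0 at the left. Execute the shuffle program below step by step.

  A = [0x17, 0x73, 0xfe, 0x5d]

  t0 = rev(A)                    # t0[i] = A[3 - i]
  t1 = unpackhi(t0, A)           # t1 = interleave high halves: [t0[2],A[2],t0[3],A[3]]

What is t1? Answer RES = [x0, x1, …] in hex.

  t0: 5d fe 73 17
  t1: 73 fe 17 5d

RES = [0x73, 0xfe, 0x17, 0x5d]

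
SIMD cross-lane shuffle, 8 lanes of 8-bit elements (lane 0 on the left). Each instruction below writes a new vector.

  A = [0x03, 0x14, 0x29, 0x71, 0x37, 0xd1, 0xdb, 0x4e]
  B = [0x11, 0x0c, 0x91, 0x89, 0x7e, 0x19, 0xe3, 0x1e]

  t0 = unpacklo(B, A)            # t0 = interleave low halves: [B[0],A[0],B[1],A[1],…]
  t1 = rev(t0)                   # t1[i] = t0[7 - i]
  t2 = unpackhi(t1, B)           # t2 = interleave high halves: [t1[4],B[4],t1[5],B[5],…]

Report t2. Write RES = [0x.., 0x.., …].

  t0: 11 03 0c 14 91 29 89 71
  t1: 71 89 29 91 14 0c 03 11
  t2: 14 7e 0c 19 03 e3 11 1e

RES = [ 0x14  0x7e  0x0c  0x19  0x03  0xe3  0x11  0x1e ]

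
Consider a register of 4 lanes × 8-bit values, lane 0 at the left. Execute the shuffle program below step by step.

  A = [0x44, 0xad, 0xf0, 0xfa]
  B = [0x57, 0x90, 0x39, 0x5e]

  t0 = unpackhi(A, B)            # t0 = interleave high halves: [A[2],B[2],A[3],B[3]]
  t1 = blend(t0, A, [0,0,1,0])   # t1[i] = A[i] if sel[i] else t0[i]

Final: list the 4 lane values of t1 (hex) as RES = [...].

RES = [ 0xf0  0x39  0xf0  0x5e ]

t0 = [0xf0, 0x39, 0xfa, 0x5e]
t1 = [0xf0, 0x39, 0xf0, 0x5e]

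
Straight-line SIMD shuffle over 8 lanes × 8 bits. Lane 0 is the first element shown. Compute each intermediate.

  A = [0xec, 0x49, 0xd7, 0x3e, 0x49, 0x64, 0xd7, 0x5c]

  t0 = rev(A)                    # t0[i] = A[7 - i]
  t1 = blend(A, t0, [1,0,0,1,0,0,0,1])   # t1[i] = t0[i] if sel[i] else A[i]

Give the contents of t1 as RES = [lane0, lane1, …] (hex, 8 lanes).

RES = [ 0x5c  0x49  0xd7  0x49  0x49  0x64  0xd7  0xec ]

→ t0 |5c|d7|64|49|3e|d7|49|ec|
→ t1 |5c|49|d7|49|49|64|d7|ec|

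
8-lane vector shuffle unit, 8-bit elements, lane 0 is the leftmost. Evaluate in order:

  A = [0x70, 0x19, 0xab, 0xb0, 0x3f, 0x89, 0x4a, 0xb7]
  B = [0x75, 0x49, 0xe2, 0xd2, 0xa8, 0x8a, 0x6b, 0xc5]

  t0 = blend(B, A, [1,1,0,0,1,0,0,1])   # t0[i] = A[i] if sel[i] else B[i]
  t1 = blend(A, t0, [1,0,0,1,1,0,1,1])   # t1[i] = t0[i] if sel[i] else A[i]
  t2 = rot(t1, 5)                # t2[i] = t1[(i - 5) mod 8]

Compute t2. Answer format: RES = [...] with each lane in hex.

RES = [0xd2, 0x3f, 0x89, 0x6b, 0xb7, 0x70, 0x19, 0xab]

t0 = [0x70, 0x19, 0xe2, 0xd2, 0x3f, 0x8a, 0x6b, 0xb7]
t1 = [0x70, 0x19, 0xab, 0xd2, 0x3f, 0x89, 0x6b, 0xb7]
t2 = [0xd2, 0x3f, 0x89, 0x6b, 0xb7, 0x70, 0x19, 0xab]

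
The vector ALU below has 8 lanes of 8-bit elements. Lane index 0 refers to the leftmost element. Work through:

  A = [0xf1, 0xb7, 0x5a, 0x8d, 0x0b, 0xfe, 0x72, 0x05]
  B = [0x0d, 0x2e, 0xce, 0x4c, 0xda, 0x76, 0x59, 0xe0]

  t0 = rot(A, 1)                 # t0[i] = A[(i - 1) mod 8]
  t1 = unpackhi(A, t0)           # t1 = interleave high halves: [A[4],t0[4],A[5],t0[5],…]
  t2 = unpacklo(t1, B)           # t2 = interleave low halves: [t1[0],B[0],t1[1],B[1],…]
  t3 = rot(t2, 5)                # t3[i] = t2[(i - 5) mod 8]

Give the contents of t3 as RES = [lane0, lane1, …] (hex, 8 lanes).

  t0: 05 f1 b7 5a 8d 0b fe 72
  t1: 0b 8d fe 0b 72 fe 05 72
  t2: 0b 0d 8d 2e fe ce 0b 4c
  t3: 2e fe ce 0b 4c 0b 0d 8d

RES = [0x2e, 0xfe, 0xce, 0x0b, 0x4c, 0x0b, 0x0d, 0x8d]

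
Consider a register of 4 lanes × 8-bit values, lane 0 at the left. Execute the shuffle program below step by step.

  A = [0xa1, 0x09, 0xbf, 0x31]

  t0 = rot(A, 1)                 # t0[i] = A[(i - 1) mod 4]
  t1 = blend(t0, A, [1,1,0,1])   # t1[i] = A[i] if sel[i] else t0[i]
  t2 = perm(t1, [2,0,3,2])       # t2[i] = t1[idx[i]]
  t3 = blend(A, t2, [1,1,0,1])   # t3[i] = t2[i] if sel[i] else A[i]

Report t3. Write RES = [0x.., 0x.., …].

  t0: 31 a1 09 bf
  t1: a1 09 09 31
  t2: 09 a1 31 09
  t3: 09 a1 bf 09

RES = [0x09, 0xa1, 0xbf, 0x09]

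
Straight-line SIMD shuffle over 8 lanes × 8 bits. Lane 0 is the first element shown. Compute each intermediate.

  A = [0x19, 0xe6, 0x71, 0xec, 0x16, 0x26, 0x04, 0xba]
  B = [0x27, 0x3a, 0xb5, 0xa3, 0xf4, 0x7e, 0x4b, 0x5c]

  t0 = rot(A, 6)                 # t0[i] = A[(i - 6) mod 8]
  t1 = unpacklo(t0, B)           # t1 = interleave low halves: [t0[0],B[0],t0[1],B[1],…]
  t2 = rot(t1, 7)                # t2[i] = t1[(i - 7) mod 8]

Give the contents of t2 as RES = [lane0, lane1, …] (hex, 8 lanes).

RES = [ 0x27  0xec  0x3a  0x16  0xb5  0x26  0xa3  0x71 ]

→ t0 |71|ec|16|26|04|ba|19|e6|
→ t1 |71|27|ec|3a|16|b5|26|a3|
→ t2 |27|ec|3a|16|b5|26|a3|71|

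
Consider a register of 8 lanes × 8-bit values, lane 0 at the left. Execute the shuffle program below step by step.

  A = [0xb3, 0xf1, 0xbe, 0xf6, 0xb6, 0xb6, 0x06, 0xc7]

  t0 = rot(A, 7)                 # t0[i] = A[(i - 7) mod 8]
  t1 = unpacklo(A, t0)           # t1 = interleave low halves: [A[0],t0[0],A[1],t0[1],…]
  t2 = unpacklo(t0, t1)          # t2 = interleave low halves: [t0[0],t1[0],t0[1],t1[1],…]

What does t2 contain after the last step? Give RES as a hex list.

RES = [ 0xf1  0xb3  0xbe  0xf1  0xf6  0xf1  0xb6  0xbe ]

  t0: f1 be f6 b6 b6 06 c7 b3
  t1: b3 f1 f1 be be f6 f6 b6
  t2: f1 b3 be f1 f6 f1 b6 be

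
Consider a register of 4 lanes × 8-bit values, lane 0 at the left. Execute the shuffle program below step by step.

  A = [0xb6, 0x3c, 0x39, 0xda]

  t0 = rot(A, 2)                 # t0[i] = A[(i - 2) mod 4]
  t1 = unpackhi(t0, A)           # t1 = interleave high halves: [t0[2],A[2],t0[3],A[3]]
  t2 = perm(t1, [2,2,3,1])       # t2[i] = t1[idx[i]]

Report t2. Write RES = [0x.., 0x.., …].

→ t0 |39|da|b6|3c|
→ t1 |b6|39|3c|da|
→ t2 |3c|3c|da|39|

RES = [ 0x3c  0x3c  0xda  0x39 ]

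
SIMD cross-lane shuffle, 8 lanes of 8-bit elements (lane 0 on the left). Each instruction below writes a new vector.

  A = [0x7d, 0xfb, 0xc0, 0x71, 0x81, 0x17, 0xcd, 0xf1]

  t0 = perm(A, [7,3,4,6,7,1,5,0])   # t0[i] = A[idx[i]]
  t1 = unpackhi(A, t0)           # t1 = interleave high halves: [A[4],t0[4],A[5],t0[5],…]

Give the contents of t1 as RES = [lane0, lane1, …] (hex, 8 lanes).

  t0: f1 71 81 cd f1 fb 17 7d
  t1: 81 f1 17 fb cd 17 f1 7d

RES = [0x81, 0xf1, 0x17, 0xfb, 0xcd, 0x17, 0xf1, 0x7d]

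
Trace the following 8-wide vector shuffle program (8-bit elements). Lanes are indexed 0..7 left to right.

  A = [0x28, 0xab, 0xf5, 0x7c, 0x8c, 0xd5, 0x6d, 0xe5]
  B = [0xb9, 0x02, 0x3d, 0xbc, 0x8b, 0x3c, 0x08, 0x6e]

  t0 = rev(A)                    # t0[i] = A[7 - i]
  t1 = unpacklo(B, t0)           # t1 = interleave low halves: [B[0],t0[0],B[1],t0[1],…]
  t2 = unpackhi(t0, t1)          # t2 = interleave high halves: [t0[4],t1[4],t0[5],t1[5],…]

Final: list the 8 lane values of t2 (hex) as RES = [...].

t0 = [0xe5, 0x6d, 0xd5, 0x8c, 0x7c, 0xf5, 0xab, 0x28]
t1 = [0xb9, 0xe5, 0x02, 0x6d, 0x3d, 0xd5, 0xbc, 0x8c]
t2 = [0x7c, 0x3d, 0xf5, 0xd5, 0xab, 0xbc, 0x28, 0x8c]

RES = [0x7c, 0x3d, 0xf5, 0xd5, 0xab, 0xbc, 0x28, 0x8c]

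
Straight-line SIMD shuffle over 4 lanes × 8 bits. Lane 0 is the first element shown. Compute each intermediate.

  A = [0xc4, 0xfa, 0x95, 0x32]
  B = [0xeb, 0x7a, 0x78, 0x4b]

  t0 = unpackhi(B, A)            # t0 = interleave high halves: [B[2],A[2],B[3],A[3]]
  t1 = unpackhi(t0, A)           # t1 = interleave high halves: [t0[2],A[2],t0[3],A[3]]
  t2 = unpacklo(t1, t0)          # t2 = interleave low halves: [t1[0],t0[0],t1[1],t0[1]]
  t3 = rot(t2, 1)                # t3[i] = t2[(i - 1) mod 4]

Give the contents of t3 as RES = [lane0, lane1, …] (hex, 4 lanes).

t0 = [0x78, 0x95, 0x4b, 0x32]
t1 = [0x4b, 0x95, 0x32, 0x32]
t2 = [0x4b, 0x78, 0x95, 0x95]
t3 = [0x95, 0x4b, 0x78, 0x95]

RES = [ 0x95  0x4b  0x78  0x95 ]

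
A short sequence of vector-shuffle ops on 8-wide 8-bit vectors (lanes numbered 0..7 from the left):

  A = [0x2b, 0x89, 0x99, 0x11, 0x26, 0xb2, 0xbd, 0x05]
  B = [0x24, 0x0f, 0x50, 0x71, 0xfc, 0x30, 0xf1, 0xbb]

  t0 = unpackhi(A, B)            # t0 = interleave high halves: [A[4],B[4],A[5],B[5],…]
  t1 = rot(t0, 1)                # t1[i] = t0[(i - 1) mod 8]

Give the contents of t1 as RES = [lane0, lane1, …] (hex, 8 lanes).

t0 = [0x26, 0xfc, 0xb2, 0x30, 0xbd, 0xf1, 0x05, 0xbb]
t1 = [0xbb, 0x26, 0xfc, 0xb2, 0x30, 0xbd, 0xf1, 0x05]

RES = [ 0xbb  0x26  0xfc  0xb2  0x30  0xbd  0xf1  0x05 ]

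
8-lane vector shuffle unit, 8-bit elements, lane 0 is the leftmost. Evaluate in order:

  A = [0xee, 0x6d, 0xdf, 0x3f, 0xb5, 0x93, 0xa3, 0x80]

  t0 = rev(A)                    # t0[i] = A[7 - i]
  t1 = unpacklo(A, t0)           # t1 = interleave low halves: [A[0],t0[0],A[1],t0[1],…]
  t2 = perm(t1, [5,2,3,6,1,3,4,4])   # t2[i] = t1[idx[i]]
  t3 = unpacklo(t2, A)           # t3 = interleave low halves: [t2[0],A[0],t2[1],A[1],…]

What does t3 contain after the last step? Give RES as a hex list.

RES = [ 0x93  0xee  0x6d  0x6d  0xa3  0xdf  0x3f  0x3f ]

t0 = [0x80, 0xa3, 0x93, 0xb5, 0x3f, 0xdf, 0x6d, 0xee]
t1 = [0xee, 0x80, 0x6d, 0xa3, 0xdf, 0x93, 0x3f, 0xb5]
t2 = [0x93, 0x6d, 0xa3, 0x3f, 0x80, 0xa3, 0xdf, 0xdf]
t3 = [0x93, 0xee, 0x6d, 0x6d, 0xa3, 0xdf, 0x3f, 0x3f]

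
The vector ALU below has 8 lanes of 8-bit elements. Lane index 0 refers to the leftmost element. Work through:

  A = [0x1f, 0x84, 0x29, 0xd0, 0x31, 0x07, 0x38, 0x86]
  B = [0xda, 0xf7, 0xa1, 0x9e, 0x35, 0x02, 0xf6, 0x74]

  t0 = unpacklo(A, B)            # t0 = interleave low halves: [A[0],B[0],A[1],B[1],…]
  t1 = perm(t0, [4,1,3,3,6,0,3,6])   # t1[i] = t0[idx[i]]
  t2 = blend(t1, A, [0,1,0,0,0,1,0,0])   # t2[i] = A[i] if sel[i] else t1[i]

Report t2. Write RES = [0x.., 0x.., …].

  t0: 1f da 84 f7 29 a1 d0 9e
  t1: 29 da f7 f7 d0 1f f7 d0
  t2: 29 84 f7 f7 d0 07 f7 d0

RES = [ 0x29  0x84  0xf7  0xf7  0xd0  0x07  0xf7  0xd0 ]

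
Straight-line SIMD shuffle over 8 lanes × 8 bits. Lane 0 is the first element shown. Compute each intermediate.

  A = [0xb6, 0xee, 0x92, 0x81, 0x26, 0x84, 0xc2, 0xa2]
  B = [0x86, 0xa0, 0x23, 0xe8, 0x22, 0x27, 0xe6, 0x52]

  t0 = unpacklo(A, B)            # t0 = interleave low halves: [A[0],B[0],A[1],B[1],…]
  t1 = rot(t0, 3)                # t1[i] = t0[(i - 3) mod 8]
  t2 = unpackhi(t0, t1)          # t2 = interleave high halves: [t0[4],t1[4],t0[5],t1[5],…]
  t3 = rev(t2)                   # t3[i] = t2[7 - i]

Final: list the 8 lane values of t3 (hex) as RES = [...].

  t0: b6 86 ee a0 92 23 81 e8
  t1: 23 81 e8 b6 86 ee a0 92
  t2: 92 86 23 ee 81 a0 e8 92
  t3: 92 e8 a0 81 ee 23 86 92

RES = [ 0x92  0xe8  0xa0  0x81  0xee  0x23  0x86  0x92 ]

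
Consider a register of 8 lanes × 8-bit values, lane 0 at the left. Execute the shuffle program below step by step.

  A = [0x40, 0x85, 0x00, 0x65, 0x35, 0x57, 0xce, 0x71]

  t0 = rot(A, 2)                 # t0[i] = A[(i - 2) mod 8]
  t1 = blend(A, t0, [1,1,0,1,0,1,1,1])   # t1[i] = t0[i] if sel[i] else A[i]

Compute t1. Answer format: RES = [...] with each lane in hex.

t0 = [0xce, 0x71, 0x40, 0x85, 0x00, 0x65, 0x35, 0x57]
t1 = [0xce, 0x71, 0x00, 0x85, 0x35, 0x65, 0x35, 0x57]

RES = [0xce, 0x71, 0x00, 0x85, 0x35, 0x65, 0x35, 0x57]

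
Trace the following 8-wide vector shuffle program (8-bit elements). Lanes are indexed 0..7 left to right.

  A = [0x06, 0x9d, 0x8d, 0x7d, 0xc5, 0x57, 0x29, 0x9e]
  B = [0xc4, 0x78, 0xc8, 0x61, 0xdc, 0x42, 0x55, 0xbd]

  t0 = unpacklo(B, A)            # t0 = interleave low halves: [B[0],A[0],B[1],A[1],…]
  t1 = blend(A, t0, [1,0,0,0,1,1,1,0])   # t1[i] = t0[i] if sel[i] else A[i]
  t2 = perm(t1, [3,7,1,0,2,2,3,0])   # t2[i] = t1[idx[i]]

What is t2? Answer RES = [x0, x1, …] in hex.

→ t0 |c4|06|78|9d|c8|8d|61|7d|
→ t1 |c4|9d|8d|7d|c8|8d|61|9e|
→ t2 |7d|9e|9d|c4|8d|8d|7d|c4|

RES = [ 0x7d  0x9e  0x9d  0xc4  0x8d  0x8d  0x7d  0xc4 ]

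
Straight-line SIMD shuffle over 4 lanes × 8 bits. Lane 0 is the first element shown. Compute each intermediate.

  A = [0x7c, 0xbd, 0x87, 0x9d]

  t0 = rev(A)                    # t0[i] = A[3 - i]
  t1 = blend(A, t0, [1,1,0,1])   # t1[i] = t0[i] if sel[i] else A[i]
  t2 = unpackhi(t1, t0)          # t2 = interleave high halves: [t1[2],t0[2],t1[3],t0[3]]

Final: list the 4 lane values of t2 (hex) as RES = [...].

RES = [0x87, 0xbd, 0x7c, 0x7c]

  t0: 9d 87 bd 7c
  t1: 9d 87 87 7c
  t2: 87 bd 7c 7c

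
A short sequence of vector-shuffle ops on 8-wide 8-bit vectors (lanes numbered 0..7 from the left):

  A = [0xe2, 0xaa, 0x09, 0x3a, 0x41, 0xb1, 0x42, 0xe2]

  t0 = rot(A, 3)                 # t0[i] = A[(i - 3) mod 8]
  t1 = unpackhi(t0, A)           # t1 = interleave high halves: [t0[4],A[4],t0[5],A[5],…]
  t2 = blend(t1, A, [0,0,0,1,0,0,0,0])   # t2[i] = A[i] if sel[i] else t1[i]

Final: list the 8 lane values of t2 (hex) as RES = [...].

t0 = [0xb1, 0x42, 0xe2, 0xe2, 0xaa, 0x09, 0x3a, 0x41]
t1 = [0xaa, 0x41, 0x09, 0xb1, 0x3a, 0x42, 0x41, 0xe2]
t2 = [0xaa, 0x41, 0x09, 0x3a, 0x3a, 0x42, 0x41, 0xe2]

RES = [0xaa, 0x41, 0x09, 0x3a, 0x3a, 0x42, 0x41, 0xe2]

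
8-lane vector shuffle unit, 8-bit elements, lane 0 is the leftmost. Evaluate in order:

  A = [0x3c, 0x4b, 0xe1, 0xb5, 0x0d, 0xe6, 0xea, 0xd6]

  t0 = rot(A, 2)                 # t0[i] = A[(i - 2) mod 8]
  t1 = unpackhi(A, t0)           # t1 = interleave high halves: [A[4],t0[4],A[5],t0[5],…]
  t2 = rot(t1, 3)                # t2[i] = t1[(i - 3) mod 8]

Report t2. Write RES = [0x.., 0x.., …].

RES = [ 0x0d  0xd6  0xe6  0x0d  0xe1  0xe6  0xb5  0xea ]

→ t0 |ea|d6|3c|4b|e1|b5|0d|e6|
→ t1 |0d|e1|e6|b5|ea|0d|d6|e6|
→ t2 |0d|d6|e6|0d|e1|e6|b5|ea|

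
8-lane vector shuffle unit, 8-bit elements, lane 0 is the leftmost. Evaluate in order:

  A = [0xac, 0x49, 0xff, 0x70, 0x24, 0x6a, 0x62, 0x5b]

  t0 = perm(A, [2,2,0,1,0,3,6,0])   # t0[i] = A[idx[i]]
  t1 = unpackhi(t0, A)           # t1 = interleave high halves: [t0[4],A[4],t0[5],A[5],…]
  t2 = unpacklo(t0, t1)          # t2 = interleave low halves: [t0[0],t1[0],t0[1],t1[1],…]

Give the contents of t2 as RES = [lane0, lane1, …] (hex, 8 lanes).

RES = [ 0xff  0xac  0xff  0x24  0xac  0x70  0x49  0x6a ]

t0 = [0xff, 0xff, 0xac, 0x49, 0xac, 0x70, 0x62, 0xac]
t1 = [0xac, 0x24, 0x70, 0x6a, 0x62, 0x62, 0xac, 0x5b]
t2 = [0xff, 0xac, 0xff, 0x24, 0xac, 0x70, 0x49, 0x6a]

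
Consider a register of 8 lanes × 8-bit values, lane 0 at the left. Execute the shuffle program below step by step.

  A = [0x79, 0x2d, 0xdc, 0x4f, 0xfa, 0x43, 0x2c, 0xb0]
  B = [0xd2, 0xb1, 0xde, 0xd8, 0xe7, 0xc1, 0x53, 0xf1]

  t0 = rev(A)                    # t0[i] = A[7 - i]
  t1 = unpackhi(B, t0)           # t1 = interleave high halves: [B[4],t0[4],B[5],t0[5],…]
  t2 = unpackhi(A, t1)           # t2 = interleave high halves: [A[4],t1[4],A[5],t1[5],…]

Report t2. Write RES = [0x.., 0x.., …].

RES = [0xfa, 0x53, 0x43, 0x2d, 0x2c, 0xf1, 0xb0, 0x79]

  t0: b0 2c 43 fa 4f dc 2d 79
  t1: e7 4f c1 dc 53 2d f1 79
  t2: fa 53 43 2d 2c f1 b0 79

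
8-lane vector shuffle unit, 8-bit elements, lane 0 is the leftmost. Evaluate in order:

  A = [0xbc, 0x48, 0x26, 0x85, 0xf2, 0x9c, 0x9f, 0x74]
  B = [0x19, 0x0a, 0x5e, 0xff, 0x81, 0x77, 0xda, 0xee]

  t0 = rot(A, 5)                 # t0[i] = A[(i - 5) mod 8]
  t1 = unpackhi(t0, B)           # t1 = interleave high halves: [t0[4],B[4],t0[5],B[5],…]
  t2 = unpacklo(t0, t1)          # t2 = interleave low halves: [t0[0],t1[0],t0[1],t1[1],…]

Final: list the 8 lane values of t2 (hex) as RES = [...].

→ t0 |85|f2|9c|9f|74|bc|48|26|
→ t1 |74|81|bc|77|48|da|26|ee|
→ t2 |85|74|f2|81|9c|bc|9f|77|

RES = [ 0x85  0x74  0xf2  0x81  0x9c  0xbc  0x9f  0x77 ]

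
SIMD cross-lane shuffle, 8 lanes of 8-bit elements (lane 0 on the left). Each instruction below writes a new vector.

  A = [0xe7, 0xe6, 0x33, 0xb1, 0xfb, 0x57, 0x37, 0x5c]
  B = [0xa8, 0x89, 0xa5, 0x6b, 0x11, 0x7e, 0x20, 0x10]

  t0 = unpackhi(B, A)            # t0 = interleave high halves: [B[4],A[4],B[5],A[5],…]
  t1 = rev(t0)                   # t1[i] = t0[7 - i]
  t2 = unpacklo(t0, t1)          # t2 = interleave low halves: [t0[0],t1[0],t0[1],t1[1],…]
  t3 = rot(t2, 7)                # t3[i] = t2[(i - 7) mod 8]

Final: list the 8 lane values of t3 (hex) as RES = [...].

RES = [0x5c, 0xfb, 0x10, 0x7e, 0x37, 0x57, 0x20, 0x11]

t0 = [0x11, 0xfb, 0x7e, 0x57, 0x20, 0x37, 0x10, 0x5c]
t1 = [0x5c, 0x10, 0x37, 0x20, 0x57, 0x7e, 0xfb, 0x11]
t2 = [0x11, 0x5c, 0xfb, 0x10, 0x7e, 0x37, 0x57, 0x20]
t3 = [0x5c, 0xfb, 0x10, 0x7e, 0x37, 0x57, 0x20, 0x11]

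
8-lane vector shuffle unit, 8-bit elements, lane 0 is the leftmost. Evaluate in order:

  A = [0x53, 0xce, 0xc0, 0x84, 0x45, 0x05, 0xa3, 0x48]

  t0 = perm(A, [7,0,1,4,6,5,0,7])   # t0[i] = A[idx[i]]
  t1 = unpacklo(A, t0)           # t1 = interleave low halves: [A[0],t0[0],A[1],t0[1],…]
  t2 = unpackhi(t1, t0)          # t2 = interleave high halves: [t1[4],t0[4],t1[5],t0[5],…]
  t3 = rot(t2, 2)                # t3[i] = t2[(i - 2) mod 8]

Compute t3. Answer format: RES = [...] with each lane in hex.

t0 = [0x48, 0x53, 0xce, 0x45, 0xa3, 0x05, 0x53, 0x48]
t1 = [0x53, 0x48, 0xce, 0x53, 0xc0, 0xce, 0x84, 0x45]
t2 = [0xc0, 0xa3, 0xce, 0x05, 0x84, 0x53, 0x45, 0x48]
t3 = [0x45, 0x48, 0xc0, 0xa3, 0xce, 0x05, 0x84, 0x53]

RES = [ 0x45  0x48  0xc0  0xa3  0xce  0x05  0x84  0x53 ]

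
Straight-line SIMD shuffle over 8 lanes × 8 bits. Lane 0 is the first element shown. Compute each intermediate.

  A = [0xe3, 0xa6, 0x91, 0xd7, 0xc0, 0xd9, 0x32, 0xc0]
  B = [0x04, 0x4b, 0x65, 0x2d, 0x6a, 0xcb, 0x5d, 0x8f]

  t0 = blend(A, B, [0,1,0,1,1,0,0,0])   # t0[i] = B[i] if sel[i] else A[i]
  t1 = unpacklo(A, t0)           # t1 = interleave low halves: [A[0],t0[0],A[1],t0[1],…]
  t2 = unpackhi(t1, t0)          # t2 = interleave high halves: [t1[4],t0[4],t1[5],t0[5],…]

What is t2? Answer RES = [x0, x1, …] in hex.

t0 = [0xe3, 0x4b, 0x91, 0x2d, 0x6a, 0xd9, 0x32, 0xc0]
t1 = [0xe3, 0xe3, 0xa6, 0x4b, 0x91, 0x91, 0xd7, 0x2d]
t2 = [0x91, 0x6a, 0x91, 0xd9, 0xd7, 0x32, 0x2d, 0xc0]

RES = [ 0x91  0x6a  0x91  0xd9  0xd7  0x32  0x2d  0xc0 ]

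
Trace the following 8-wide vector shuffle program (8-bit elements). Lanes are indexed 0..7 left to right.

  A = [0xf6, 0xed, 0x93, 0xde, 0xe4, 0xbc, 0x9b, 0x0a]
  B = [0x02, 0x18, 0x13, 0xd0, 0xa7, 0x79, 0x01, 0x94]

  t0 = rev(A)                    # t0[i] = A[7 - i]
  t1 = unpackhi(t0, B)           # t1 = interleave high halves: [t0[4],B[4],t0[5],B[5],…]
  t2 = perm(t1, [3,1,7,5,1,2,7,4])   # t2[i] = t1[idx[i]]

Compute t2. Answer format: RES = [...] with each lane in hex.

RES = [0x79, 0xa7, 0x94, 0x01, 0xa7, 0x93, 0x94, 0xed]

  t0: 0a 9b bc e4 de 93 ed f6
  t1: de a7 93 79 ed 01 f6 94
  t2: 79 a7 94 01 a7 93 94 ed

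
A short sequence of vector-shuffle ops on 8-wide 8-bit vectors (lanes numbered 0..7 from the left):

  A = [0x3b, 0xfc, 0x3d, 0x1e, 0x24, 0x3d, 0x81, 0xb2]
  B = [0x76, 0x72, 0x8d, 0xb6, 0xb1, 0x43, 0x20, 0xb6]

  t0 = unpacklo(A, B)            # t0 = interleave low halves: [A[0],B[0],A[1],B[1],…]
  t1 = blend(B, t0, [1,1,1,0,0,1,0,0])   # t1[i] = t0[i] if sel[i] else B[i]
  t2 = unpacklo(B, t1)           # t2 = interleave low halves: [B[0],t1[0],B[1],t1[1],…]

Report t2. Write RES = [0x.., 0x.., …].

RES = [ 0x76  0x3b  0x72  0x76  0x8d  0xfc  0xb6  0xb6 ]

t0 = [0x3b, 0x76, 0xfc, 0x72, 0x3d, 0x8d, 0x1e, 0xb6]
t1 = [0x3b, 0x76, 0xfc, 0xb6, 0xb1, 0x8d, 0x20, 0xb6]
t2 = [0x76, 0x3b, 0x72, 0x76, 0x8d, 0xfc, 0xb6, 0xb6]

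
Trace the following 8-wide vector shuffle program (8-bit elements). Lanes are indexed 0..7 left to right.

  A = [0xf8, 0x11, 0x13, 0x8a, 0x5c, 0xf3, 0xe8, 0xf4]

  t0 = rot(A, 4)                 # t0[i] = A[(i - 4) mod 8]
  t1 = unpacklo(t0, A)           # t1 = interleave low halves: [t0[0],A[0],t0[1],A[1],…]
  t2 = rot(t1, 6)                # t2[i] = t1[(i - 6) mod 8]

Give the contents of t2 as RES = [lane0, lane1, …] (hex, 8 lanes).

t0 = [0x5c, 0xf3, 0xe8, 0xf4, 0xf8, 0x11, 0x13, 0x8a]
t1 = [0x5c, 0xf8, 0xf3, 0x11, 0xe8, 0x13, 0xf4, 0x8a]
t2 = [0xf3, 0x11, 0xe8, 0x13, 0xf4, 0x8a, 0x5c, 0xf8]

RES = [ 0xf3  0x11  0xe8  0x13  0xf4  0x8a  0x5c  0xf8 ]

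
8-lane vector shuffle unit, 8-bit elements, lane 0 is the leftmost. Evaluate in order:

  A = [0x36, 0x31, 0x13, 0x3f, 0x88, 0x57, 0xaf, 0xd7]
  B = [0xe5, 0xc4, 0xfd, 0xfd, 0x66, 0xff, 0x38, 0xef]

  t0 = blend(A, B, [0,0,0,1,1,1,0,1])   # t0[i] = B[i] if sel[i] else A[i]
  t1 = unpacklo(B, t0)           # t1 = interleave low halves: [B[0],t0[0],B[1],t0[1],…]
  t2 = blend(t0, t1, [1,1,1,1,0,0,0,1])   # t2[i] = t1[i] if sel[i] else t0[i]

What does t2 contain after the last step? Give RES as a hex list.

→ t0 |36|31|13|fd|66|ff|af|ef|
→ t1 |e5|36|c4|31|fd|13|fd|fd|
→ t2 |e5|36|c4|31|66|ff|af|fd|

RES = [ 0xe5  0x36  0xc4  0x31  0x66  0xff  0xaf  0xfd ]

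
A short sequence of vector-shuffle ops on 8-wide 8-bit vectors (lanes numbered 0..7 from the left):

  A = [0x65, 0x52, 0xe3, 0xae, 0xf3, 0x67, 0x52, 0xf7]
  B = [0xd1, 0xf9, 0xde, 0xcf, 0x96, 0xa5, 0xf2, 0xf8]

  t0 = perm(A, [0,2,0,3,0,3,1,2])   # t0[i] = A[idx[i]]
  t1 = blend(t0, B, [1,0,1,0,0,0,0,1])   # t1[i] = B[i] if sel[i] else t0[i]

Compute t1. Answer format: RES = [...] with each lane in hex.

RES = [0xd1, 0xe3, 0xde, 0xae, 0x65, 0xae, 0x52, 0xf8]

  t0: 65 e3 65 ae 65 ae 52 e3
  t1: d1 e3 de ae 65 ae 52 f8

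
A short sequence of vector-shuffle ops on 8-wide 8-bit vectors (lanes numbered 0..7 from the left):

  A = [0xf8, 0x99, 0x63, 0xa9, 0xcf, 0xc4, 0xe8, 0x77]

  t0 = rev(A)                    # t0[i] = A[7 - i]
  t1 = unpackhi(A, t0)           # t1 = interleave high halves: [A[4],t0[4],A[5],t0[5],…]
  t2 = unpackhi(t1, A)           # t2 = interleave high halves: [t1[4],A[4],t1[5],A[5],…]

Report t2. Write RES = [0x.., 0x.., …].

t0 = [0x77, 0xe8, 0xc4, 0xcf, 0xa9, 0x63, 0x99, 0xf8]
t1 = [0xcf, 0xa9, 0xc4, 0x63, 0xe8, 0x99, 0x77, 0xf8]
t2 = [0xe8, 0xcf, 0x99, 0xc4, 0x77, 0xe8, 0xf8, 0x77]

RES = [0xe8, 0xcf, 0x99, 0xc4, 0x77, 0xe8, 0xf8, 0x77]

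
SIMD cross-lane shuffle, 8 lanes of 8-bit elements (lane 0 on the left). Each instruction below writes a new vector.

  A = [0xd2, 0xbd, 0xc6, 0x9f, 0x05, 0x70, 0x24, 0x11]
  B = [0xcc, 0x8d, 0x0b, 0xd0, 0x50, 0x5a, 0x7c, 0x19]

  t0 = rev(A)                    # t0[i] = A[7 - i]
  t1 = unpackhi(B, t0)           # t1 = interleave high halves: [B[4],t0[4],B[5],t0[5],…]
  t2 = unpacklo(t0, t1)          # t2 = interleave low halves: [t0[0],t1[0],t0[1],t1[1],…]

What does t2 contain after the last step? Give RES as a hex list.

t0 = [0x11, 0x24, 0x70, 0x05, 0x9f, 0xc6, 0xbd, 0xd2]
t1 = [0x50, 0x9f, 0x5a, 0xc6, 0x7c, 0xbd, 0x19, 0xd2]
t2 = [0x11, 0x50, 0x24, 0x9f, 0x70, 0x5a, 0x05, 0xc6]

RES = [0x11, 0x50, 0x24, 0x9f, 0x70, 0x5a, 0x05, 0xc6]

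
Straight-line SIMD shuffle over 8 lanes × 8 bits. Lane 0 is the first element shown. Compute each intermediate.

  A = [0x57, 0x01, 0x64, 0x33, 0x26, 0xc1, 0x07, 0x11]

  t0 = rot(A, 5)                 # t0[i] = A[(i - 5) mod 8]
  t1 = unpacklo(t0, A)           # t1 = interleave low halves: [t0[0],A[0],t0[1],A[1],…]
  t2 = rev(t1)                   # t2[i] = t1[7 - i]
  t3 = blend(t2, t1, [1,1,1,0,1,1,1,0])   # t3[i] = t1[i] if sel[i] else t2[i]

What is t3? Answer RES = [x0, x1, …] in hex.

t0 = [0x33, 0x26, 0xc1, 0x07, 0x11, 0x57, 0x01, 0x64]
t1 = [0x33, 0x57, 0x26, 0x01, 0xc1, 0x64, 0x07, 0x33]
t2 = [0x33, 0x07, 0x64, 0xc1, 0x01, 0x26, 0x57, 0x33]
t3 = [0x33, 0x57, 0x26, 0xc1, 0xc1, 0x64, 0x07, 0x33]

RES = [0x33, 0x57, 0x26, 0xc1, 0xc1, 0x64, 0x07, 0x33]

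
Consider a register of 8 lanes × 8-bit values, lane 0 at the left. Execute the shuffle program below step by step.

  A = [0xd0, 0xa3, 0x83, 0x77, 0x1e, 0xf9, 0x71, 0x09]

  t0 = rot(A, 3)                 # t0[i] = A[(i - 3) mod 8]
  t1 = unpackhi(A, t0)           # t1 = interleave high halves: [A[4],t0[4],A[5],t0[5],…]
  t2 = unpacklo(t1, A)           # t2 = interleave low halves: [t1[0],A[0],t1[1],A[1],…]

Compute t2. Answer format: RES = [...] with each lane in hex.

→ t0 |f9|71|09|d0|a3|83|77|1e|
→ t1 |1e|a3|f9|83|71|77|09|1e|
→ t2 |1e|d0|a3|a3|f9|83|83|77|

RES = [ 0x1e  0xd0  0xa3  0xa3  0xf9  0x83  0x83  0x77 ]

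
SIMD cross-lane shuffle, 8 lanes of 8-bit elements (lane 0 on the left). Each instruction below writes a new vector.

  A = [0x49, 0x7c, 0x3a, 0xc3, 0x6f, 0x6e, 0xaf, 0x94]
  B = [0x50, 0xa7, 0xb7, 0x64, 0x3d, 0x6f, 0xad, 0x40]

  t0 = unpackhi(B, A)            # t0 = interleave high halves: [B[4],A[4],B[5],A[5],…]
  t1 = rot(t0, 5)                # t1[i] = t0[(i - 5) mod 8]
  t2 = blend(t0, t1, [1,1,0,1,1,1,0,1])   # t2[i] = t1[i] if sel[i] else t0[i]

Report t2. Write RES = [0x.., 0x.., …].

RES = [ 0x6e  0xad  0x6f  0x40  0x94  0x3d  0x40  0x6f ]

→ t0 |3d|6f|6f|6e|ad|af|40|94|
→ t1 |6e|ad|af|40|94|3d|6f|6f|
→ t2 |6e|ad|6f|40|94|3d|40|6f|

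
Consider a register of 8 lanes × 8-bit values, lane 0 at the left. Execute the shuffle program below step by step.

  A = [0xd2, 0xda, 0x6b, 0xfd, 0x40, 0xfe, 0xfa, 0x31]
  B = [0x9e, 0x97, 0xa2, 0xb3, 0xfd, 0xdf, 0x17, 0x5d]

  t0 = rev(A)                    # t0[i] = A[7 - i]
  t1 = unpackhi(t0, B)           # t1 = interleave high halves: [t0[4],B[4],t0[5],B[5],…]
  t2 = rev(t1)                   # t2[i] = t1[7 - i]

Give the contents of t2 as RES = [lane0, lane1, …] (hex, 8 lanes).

t0 = [0x31, 0xfa, 0xfe, 0x40, 0xfd, 0x6b, 0xda, 0xd2]
t1 = [0xfd, 0xfd, 0x6b, 0xdf, 0xda, 0x17, 0xd2, 0x5d]
t2 = [0x5d, 0xd2, 0x17, 0xda, 0xdf, 0x6b, 0xfd, 0xfd]

RES = [0x5d, 0xd2, 0x17, 0xda, 0xdf, 0x6b, 0xfd, 0xfd]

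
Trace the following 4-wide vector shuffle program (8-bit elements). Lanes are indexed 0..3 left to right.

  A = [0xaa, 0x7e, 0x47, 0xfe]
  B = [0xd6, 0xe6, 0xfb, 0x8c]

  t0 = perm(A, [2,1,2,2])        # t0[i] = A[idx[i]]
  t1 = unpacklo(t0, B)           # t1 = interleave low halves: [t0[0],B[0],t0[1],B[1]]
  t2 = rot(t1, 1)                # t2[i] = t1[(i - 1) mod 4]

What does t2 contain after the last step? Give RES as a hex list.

RES = [ 0xe6  0x47  0xd6  0x7e ]

→ t0 |47|7e|47|47|
→ t1 |47|d6|7e|e6|
→ t2 |e6|47|d6|7e|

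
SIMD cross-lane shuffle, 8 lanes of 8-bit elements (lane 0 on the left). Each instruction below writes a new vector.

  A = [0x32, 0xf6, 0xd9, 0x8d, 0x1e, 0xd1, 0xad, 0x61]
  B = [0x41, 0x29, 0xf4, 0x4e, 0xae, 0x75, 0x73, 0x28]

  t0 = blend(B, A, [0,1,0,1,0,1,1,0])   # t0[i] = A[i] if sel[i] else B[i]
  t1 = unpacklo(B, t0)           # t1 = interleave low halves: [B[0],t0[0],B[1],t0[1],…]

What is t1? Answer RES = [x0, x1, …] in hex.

→ t0 |41|f6|f4|8d|ae|d1|ad|28|
→ t1 |41|41|29|f6|f4|f4|4e|8d|

RES = [ 0x41  0x41  0x29  0xf6  0xf4  0xf4  0x4e  0x8d ]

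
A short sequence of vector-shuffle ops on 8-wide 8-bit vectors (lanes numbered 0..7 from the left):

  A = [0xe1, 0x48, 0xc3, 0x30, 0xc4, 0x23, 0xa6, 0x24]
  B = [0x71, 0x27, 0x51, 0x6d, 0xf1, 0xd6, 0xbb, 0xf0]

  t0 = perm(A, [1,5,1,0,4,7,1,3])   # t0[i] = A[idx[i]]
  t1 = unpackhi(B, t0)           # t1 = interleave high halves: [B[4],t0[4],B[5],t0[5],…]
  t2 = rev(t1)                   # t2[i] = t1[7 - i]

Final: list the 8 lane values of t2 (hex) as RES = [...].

RES = [0x30, 0xf0, 0x48, 0xbb, 0x24, 0xd6, 0xc4, 0xf1]

  t0: 48 23 48 e1 c4 24 48 30
  t1: f1 c4 d6 24 bb 48 f0 30
  t2: 30 f0 48 bb 24 d6 c4 f1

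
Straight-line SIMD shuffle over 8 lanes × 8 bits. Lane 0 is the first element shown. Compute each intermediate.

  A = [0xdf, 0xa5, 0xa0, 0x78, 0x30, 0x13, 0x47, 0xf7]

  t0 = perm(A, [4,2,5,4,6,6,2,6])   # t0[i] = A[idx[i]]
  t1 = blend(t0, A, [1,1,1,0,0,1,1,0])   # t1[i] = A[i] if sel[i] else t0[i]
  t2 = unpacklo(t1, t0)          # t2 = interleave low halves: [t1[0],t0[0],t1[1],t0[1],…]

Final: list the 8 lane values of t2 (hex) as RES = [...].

t0 = [0x30, 0xa0, 0x13, 0x30, 0x47, 0x47, 0xa0, 0x47]
t1 = [0xdf, 0xa5, 0xa0, 0x30, 0x47, 0x13, 0x47, 0x47]
t2 = [0xdf, 0x30, 0xa5, 0xa0, 0xa0, 0x13, 0x30, 0x30]

RES = [0xdf, 0x30, 0xa5, 0xa0, 0xa0, 0x13, 0x30, 0x30]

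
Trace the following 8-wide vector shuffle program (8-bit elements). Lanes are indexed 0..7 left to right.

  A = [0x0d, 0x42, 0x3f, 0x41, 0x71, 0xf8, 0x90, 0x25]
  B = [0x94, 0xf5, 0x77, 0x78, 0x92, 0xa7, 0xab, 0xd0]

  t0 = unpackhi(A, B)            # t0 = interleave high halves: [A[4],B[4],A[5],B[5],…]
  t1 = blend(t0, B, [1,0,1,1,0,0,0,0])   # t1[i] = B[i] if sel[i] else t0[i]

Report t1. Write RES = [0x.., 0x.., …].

RES = [ 0x94  0x92  0x77  0x78  0x90  0xab  0x25  0xd0 ]

t0 = [0x71, 0x92, 0xf8, 0xa7, 0x90, 0xab, 0x25, 0xd0]
t1 = [0x94, 0x92, 0x77, 0x78, 0x90, 0xab, 0x25, 0xd0]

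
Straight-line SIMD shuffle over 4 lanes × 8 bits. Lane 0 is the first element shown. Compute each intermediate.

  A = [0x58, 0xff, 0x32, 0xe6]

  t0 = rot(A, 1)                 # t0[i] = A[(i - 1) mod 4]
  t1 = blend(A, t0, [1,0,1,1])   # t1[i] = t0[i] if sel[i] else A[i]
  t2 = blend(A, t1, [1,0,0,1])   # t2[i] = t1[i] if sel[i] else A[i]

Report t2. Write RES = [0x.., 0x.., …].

→ t0 |e6|58|ff|32|
→ t1 |e6|ff|ff|32|
→ t2 |e6|ff|32|32|

RES = [ 0xe6  0xff  0x32  0x32 ]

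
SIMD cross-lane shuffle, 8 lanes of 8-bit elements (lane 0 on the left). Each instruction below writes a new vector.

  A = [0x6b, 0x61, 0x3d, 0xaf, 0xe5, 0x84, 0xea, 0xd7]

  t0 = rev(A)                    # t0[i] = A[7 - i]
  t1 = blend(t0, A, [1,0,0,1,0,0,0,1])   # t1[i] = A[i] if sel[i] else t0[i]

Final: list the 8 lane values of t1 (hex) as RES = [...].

t0 = [0xd7, 0xea, 0x84, 0xe5, 0xaf, 0x3d, 0x61, 0x6b]
t1 = [0x6b, 0xea, 0x84, 0xaf, 0xaf, 0x3d, 0x61, 0xd7]

RES = [0x6b, 0xea, 0x84, 0xaf, 0xaf, 0x3d, 0x61, 0xd7]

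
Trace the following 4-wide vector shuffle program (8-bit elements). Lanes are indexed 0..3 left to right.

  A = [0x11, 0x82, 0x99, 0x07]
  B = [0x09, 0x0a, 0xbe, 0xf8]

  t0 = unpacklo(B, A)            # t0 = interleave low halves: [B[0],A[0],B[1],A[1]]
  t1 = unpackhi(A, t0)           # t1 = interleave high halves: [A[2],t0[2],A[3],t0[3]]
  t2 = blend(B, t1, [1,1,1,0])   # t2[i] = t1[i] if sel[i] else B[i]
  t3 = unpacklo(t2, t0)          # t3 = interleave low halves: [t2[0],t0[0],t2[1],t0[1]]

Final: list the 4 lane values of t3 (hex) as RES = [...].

  t0: 09 11 0a 82
  t1: 99 0a 07 82
  t2: 99 0a 07 f8
  t3: 99 09 0a 11

RES = [ 0x99  0x09  0x0a  0x11 ]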